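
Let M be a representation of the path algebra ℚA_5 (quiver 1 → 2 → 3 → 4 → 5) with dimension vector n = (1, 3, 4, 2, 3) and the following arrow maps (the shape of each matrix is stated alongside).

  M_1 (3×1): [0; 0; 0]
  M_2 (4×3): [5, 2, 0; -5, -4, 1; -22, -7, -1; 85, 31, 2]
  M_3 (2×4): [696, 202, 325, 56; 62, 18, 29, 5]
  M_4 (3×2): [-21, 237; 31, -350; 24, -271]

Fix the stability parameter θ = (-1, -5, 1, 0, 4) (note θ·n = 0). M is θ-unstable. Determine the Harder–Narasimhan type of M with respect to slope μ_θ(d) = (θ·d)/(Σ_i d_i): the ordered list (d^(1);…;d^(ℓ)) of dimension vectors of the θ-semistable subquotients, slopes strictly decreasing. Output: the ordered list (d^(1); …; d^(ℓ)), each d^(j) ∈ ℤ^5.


Barcode: M ≅ I[1,1], I[2,3], I[2,5]^2, I[3,3], I[5,5]. HN layers by μ_θ (5 steps, strictly decreasing):
  μ^(1)=4; μ^(2)=1; μ^(3)=1/2; μ^(4)=-1; μ^(5)=-5

((0, 0, 0, 0, 3); (0, 0, 2, 0, 0); (0, 0, 2, 2, 0); (1, 0, 0, 0, 0); (0, 3, 0, 0, 0))


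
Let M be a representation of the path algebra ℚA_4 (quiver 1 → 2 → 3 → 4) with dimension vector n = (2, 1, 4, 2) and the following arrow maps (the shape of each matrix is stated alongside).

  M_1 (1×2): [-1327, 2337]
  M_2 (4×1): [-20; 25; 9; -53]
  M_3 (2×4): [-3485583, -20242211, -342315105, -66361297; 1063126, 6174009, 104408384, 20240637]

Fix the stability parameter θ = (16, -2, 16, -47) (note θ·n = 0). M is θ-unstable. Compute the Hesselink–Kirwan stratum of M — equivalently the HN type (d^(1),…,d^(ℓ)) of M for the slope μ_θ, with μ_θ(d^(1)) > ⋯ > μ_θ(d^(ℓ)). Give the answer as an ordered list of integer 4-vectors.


Interval decomposition of M: I[1,1], I[1,4], I[3,3]^2, I[3,4].
HN type (ℓ=3): μ^(1)=16; μ^(2)=-17/4; μ^(3)=-31/2

((1, 0, 2, 0); (1, 1, 1, 1); (0, 0, 1, 1))


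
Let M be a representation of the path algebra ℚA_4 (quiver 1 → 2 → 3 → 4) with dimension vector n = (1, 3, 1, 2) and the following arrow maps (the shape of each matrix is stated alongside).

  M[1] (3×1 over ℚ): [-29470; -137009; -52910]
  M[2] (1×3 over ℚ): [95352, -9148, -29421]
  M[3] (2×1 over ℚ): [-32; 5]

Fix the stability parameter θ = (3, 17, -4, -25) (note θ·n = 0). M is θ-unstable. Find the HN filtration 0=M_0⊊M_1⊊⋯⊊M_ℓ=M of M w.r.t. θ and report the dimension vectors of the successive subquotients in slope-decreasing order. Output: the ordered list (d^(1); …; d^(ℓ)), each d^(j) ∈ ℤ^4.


Barcode: M ≅ I[1,4], I[2,2]^2, I[4,4]. HN layers by μ_θ (3 steps, strictly decreasing):
  μ^(1)=17; μ^(2)=-9/4; μ^(3)=-25

((0, 2, 0, 0); (1, 1, 1, 1); (0, 0, 0, 1))


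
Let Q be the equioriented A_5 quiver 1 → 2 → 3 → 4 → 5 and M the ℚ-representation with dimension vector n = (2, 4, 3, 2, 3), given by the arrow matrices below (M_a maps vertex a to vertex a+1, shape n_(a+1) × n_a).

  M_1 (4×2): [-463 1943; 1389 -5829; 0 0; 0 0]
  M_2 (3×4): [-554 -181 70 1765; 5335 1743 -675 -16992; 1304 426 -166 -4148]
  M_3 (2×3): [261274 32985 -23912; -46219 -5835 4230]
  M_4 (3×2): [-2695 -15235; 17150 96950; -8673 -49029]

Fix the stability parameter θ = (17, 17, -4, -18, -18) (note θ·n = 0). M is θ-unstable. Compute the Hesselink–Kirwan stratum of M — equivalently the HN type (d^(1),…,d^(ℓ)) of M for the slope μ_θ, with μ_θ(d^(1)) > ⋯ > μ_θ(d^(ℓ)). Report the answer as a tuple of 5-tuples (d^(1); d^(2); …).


Interval decomposition of M: I[1,1], I[1,5], I[2,2], I[2,3], I[2,4], I[5,5]^2.
HN type (ℓ=5): μ^(1)=17; μ^(2)=13/2; μ^(3)=-6/5; μ^(4)=-5/3; μ^(5)=-18

((1, 1, 0, 0, 0); (0, 1, 1, 0, 0); (1, 1, 1, 1, 1); (0, 1, 1, 1, 0); (0, 0, 0, 0, 2))


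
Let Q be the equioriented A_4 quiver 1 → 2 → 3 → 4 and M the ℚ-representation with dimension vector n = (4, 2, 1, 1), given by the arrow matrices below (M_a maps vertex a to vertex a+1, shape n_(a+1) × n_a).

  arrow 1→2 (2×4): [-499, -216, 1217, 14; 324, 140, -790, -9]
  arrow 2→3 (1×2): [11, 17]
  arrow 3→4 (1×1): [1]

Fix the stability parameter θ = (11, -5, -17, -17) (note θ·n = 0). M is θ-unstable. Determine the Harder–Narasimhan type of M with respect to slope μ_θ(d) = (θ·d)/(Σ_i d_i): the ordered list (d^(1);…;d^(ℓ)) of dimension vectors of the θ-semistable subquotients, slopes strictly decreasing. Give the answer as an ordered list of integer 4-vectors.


Interval decomposition of M: I[1,1]^2, I[1,2], I[1,4].
HN type (ℓ=3): μ^(1)=11; μ^(2)=3; μ^(3)=-7

((2, 0, 0, 0); (1, 1, 0, 0); (1, 1, 1, 1))


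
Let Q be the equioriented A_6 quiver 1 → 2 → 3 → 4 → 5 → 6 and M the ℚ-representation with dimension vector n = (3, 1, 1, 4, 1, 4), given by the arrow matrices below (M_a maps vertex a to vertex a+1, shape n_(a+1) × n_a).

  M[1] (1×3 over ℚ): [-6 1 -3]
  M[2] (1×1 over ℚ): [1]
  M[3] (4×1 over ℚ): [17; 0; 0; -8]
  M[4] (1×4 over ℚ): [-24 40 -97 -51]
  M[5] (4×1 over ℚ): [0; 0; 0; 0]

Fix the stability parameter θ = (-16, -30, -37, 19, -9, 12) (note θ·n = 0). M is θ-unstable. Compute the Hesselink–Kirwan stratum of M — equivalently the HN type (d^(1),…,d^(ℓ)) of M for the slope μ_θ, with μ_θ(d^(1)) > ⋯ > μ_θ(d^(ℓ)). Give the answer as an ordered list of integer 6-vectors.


Via rank(M_{q-1}∘⋯∘M_p): M ≅ I[1,1]^2, I[1,4], I[4,4]^2, I[4,5], I[6,6]^4.
μ_θ-semistable layers: μ^(1)=19; μ^(2)=12; μ^(3)=5; μ^(4)=-16; μ^(5)=-83/3

((0, 0, 0, 3, 0, 0); (0, 0, 0, 0, 0, 4); (0, 0, 0, 1, 1, 0); (2, 0, 0, 0, 0, 0); (1, 1, 1, 0, 0, 0))


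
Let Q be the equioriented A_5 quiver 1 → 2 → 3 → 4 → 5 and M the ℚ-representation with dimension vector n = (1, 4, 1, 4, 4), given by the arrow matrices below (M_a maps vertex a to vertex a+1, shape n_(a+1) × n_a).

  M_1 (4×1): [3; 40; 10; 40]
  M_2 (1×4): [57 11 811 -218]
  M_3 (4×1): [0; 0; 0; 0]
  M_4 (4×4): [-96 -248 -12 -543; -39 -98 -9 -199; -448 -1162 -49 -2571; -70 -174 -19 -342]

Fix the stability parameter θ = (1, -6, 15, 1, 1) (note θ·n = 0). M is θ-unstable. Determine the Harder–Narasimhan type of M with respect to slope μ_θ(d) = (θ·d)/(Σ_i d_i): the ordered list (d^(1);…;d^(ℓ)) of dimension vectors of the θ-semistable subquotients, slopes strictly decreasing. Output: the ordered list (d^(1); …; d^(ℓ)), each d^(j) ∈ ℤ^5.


Interval decomposition of M: I[1,3], I[2,2]^3, I[4,4], I[4,5]^3, I[5,5].
HN type (ℓ=4): μ^(1)=15; μ^(2)=1; μ^(3)=-5/2; μ^(4)=-6

((0, 0, 1, 0, 0); (0, 0, 0, 4, 4); (1, 1, 0, 0, 0); (0, 3, 0, 0, 0))


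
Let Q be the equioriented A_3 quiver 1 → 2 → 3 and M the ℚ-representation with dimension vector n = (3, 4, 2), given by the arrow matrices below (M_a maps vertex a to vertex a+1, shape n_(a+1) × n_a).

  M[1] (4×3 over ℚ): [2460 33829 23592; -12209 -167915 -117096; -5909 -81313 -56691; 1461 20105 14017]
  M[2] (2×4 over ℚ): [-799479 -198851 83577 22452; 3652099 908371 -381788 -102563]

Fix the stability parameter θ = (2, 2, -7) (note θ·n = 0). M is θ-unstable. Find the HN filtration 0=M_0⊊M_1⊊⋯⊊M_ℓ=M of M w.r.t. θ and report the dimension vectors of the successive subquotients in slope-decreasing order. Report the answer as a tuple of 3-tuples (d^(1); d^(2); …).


Barcode: M ≅ I[1,2], I[1,3]^2, I[2,2]. HN layers by μ_θ (2 steps, strictly decreasing):
  μ^(1)=2; μ^(2)=-1

((1, 2, 0); (2, 2, 2))


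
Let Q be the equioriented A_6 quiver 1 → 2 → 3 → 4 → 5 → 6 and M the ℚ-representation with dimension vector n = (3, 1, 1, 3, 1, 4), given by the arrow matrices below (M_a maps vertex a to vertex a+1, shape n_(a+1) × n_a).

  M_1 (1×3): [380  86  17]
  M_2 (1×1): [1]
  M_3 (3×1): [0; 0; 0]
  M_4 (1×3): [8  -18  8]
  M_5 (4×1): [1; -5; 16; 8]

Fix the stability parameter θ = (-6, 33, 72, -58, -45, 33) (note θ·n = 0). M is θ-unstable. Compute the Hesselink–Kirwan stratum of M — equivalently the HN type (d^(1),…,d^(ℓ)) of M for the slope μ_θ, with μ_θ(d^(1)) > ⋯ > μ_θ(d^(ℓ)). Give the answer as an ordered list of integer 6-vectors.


Via rank(M_{q-1}∘⋯∘M_p): M ≅ I[1,1]^2, I[1,3], I[4,4]^2, I[4,6], I[6,6]^3.
μ_θ-semistable layers: μ^(1)=72; μ^(2)=33; μ^(3)=-6; μ^(4)=-45; μ^(5)=-58

((0, 0, 1, 0, 0, 0); (0, 1, 0, 0, 0, 4); (3, 0, 0, 0, 0, 0); (0, 0, 0, 0, 1, 0); (0, 0, 0, 3, 0, 0))


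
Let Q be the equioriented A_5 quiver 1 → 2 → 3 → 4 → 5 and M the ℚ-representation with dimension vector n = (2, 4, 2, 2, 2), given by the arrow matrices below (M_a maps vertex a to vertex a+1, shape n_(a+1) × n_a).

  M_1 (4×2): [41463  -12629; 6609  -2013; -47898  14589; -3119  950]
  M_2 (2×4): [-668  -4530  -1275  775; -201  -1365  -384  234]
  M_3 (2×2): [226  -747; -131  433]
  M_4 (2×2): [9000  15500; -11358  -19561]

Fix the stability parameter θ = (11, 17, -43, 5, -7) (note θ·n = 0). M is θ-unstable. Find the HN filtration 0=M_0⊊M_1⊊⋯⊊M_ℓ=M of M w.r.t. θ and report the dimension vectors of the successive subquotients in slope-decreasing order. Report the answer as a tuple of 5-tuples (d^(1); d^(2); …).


Barcode: M ≅ I[1,4], I[1,5], I[2,2]^2, I[5,5]. HN layers by μ_θ (5 steps, strictly decreasing):
  μ^(1)=17; μ^(2)=5; μ^(3)=-1; μ^(4)=-5; μ^(5)=-7

((0, 2, 0, 0, 0); (0, 0, 0, 1, 0); (0, 0, 0, 1, 1); (2, 2, 2, 0, 0); (0, 0, 0, 0, 1))


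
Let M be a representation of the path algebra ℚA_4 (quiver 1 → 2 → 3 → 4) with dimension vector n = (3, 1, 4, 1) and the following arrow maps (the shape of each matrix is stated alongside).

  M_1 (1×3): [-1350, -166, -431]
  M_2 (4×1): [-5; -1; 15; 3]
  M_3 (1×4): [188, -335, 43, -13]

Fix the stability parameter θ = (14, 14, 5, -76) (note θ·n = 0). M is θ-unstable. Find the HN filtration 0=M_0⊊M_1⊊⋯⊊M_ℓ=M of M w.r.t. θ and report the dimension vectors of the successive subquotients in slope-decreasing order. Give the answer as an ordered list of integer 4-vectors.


Via rank(M_{q-1}∘⋯∘M_p): M ≅ I[1,1]^2, I[1,4], I[3,3]^3.
μ_θ-semistable layers: μ^(1)=14; μ^(2)=5; μ^(3)=-43/4

((2, 0, 0, 0); (0, 0, 3, 0); (1, 1, 1, 1))


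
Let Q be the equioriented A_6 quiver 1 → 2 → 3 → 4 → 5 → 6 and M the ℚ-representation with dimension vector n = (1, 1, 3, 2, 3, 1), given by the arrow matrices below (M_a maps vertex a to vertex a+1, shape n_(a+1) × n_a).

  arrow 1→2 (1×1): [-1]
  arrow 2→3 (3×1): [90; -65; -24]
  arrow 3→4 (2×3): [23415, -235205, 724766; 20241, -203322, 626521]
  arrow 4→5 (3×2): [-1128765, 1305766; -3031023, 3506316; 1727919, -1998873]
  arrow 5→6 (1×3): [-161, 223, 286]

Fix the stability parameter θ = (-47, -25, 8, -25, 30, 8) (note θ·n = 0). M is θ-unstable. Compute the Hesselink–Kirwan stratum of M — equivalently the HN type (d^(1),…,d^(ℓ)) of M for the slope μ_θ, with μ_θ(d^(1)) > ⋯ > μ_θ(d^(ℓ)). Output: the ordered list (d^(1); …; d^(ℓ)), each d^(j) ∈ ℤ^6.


Interval decomposition of M: I[1,6], I[3,3], I[3,5], I[5,5].
HN type (ℓ=6): μ^(1)=30; μ^(2)=19; μ^(3)=8; μ^(4)=-17/2; μ^(5)=-25; μ^(6)=-47

((0, 0, 0, 0, 2, 0); (0, 0, 0, 0, 1, 1); (0, 0, 1, 0, 0, 0); (0, 0, 2, 2, 0, 0); (0, 1, 0, 0, 0, 0); (1, 0, 0, 0, 0, 0))


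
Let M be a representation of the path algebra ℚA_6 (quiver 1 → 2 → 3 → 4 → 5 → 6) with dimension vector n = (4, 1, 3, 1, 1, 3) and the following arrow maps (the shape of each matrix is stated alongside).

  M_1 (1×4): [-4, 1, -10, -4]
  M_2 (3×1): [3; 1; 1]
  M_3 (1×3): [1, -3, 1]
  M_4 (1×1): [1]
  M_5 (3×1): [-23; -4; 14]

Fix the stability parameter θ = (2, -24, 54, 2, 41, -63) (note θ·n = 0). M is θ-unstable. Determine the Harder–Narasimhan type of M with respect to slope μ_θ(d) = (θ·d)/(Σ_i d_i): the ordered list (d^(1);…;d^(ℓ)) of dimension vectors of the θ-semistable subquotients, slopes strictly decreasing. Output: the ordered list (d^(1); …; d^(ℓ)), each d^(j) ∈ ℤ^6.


Barcode: M ≅ I[1,1]^3, I[1,6], I[3,3]^2, I[6,6]^2. HN layers by μ_θ (5 steps, strictly decreasing):
  μ^(1)=54; μ^(2)=17/2; μ^(3)=2; μ^(4)=-11; μ^(5)=-63

((0, 0, 2, 0, 0, 0); (0, 0, 1, 1, 1, 1); (3, 0, 0, 0, 0, 0); (1, 1, 0, 0, 0, 0); (0, 0, 0, 0, 0, 2))


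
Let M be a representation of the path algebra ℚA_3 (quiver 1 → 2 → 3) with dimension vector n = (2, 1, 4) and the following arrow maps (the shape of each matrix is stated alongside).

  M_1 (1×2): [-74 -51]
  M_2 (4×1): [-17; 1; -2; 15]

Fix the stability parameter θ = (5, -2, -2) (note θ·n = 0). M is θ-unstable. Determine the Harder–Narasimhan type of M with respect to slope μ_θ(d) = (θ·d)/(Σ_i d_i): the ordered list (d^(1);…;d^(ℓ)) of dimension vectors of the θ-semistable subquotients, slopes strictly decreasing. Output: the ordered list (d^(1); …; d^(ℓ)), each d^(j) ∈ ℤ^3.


Interval decomposition of M: I[1,1], I[1,3], I[3,3]^3.
HN type (ℓ=3): μ^(1)=5; μ^(2)=1/3; μ^(3)=-2

((1, 0, 0); (1, 1, 1); (0, 0, 3))


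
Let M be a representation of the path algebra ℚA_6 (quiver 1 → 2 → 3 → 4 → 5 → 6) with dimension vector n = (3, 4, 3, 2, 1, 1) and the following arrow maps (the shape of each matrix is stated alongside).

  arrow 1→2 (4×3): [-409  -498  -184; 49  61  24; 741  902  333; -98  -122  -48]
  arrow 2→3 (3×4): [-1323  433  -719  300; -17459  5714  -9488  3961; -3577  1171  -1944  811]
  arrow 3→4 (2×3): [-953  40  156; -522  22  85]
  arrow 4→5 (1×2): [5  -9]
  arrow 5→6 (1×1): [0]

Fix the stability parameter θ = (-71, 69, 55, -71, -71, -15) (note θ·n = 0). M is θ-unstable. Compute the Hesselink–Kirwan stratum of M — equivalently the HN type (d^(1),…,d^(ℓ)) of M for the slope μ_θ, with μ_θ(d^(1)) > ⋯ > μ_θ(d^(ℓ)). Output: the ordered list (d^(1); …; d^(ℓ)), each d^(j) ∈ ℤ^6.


Interval decomposition of M: I[1,3], I[1,4], I[1,5], I[2,2], I[6,6].
HN type (ℓ=6): μ^(1)=69; μ^(2)=62; μ^(3)=53/3; μ^(4)=-9/2; μ^(5)=-15; μ^(6)=-71

((0, 1, 0, 0, 0, 0); (0, 1, 1, 0, 0, 0); (0, 1, 1, 1, 0, 0); (0, 1, 1, 1, 1, 0); (0, 0, 0, 0, 0, 1); (3, 0, 0, 0, 0, 0))


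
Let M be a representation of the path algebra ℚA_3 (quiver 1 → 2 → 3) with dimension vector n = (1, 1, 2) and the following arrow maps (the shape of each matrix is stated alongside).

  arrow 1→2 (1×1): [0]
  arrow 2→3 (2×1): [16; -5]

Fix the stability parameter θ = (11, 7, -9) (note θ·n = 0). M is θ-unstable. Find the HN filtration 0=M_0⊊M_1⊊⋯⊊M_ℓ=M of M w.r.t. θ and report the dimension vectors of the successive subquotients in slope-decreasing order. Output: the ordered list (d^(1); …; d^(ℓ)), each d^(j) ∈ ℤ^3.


Barcode: M ≅ I[1,1], I[2,3], I[3,3]. HN layers by μ_θ (3 steps, strictly decreasing):
  μ^(1)=11; μ^(2)=-1; μ^(3)=-9

((1, 0, 0); (0, 1, 1); (0, 0, 1))


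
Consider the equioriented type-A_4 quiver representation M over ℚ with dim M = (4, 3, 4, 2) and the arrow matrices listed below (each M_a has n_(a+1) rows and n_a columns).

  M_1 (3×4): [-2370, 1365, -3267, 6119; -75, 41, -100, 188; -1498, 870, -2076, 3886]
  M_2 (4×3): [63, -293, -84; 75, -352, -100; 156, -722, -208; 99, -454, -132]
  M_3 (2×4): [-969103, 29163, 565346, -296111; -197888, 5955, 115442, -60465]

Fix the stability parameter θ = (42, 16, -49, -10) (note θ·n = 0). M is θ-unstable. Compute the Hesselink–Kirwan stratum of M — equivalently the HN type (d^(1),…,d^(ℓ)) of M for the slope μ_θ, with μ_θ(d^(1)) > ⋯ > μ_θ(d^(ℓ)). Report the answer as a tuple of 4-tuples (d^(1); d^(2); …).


Interval decomposition of M: I[1,1], I[1,2], I[1,3], I[1,4], I[3,3], I[3,4].
HN type (ℓ=6): μ^(1)=42; μ^(2)=29; μ^(3)=3; μ^(4)=-1/4; μ^(5)=-10; μ^(6)=-49

((1, 0, 0, 0); (1, 1, 0, 0); (1, 1, 1, 0); (1, 1, 1, 1); (0, 0, 0, 1); (0, 0, 2, 0))


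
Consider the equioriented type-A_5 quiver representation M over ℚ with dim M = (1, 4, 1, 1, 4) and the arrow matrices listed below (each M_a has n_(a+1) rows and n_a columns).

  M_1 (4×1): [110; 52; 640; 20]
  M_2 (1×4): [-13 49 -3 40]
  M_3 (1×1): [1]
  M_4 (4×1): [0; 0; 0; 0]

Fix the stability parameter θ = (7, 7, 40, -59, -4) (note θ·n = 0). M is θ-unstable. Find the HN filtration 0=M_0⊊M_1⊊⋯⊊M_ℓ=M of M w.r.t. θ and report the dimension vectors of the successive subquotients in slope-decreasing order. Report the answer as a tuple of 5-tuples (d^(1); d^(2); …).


Barcode: M ≅ I[1,4], I[2,2]^3, I[5,5]^4. HN layers by μ_θ (3 steps, strictly decreasing):
  μ^(1)=7; μ^(2)=-5/4; μ^(3)=-4

((0, 3, 0, 0, 0); (1, 1, 1, 1, 0); (0, 0, 0, 0, 4))


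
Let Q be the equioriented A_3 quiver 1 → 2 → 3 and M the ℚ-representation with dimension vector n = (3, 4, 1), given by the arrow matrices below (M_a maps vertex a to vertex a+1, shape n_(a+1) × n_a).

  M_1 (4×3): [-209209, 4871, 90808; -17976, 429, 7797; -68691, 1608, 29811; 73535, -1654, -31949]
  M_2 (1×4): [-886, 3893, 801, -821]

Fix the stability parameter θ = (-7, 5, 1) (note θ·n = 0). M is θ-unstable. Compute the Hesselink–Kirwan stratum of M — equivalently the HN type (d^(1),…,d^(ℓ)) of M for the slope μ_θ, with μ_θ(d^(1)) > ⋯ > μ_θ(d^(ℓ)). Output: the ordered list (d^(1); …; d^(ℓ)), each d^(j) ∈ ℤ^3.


Barcode: M ≅ I[1,1], I[1,2], I[1,3], I[2,2]^2. HN layers by μ_θ (3 steps, strictly decreasing):
  μ^(1)=5; μ^(2)=3; μ^(3)=-7

((0, 3, 0); (0, 1, 1); (3, 0, 0))


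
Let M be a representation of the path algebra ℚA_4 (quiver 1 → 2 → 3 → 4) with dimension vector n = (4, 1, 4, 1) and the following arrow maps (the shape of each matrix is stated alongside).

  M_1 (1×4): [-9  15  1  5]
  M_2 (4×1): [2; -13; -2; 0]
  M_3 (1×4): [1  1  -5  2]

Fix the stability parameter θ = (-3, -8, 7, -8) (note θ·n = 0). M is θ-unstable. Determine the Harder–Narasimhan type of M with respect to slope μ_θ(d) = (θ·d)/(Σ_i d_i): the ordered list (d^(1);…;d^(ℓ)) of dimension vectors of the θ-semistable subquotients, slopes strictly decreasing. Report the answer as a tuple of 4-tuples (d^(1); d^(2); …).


Barcode: M ≅ I[1,1]^3, I[1,4], I[3,3]^3. HN layers by μ_θ (4 steps, strictly decreasing):
  μ^(1)=7; μ^(2)=-1/2; μ^(3)=-3; μ^(4)=-11/2

((0, 0, 3, 0); (0, 0, 1, 1); (3, 0, 0, 0); (1, 1, 0, 0))


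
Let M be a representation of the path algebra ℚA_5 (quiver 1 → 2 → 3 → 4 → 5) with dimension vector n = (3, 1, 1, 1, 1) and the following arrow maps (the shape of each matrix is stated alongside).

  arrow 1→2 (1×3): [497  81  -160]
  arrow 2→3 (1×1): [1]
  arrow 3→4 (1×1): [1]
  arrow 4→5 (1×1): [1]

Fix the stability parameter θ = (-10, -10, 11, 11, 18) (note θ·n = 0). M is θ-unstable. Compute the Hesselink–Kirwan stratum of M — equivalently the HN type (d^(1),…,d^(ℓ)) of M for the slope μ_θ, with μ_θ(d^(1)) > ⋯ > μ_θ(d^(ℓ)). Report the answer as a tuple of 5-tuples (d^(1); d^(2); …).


Barcode: M ≅ I[1,1]^2, I[1,5]. HN layers by μ_θ (3 steps, strictly decreasing):
  μ^(1)=18; μ^(2)=11; μ^(3)=-10

((0, 0, 0, 0, 1); (0, 0, 1, 1, 0); (3, 1, 0, 0, 0))


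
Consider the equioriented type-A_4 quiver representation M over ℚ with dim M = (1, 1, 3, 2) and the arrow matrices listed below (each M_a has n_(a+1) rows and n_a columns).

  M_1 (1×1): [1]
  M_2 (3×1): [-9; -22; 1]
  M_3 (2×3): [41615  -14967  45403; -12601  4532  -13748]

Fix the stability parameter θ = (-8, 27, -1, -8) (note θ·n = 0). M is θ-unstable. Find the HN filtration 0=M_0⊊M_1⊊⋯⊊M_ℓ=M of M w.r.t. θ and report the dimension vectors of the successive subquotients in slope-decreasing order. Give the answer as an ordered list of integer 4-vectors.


Via rank(M_{q-1}∘⋯∘M_p): M ≅ I[1,4], I[3,3], I[3,4].
μ_θ-semistable layers: μ^(1)=6; μ^(2)=-1; μ^(3)=-9/2; μ^(4)=-8

((0, 1, 1, 1); (0, 0, 1, 0); (0, 0, 1, 1); (1, 0, 0, 0))


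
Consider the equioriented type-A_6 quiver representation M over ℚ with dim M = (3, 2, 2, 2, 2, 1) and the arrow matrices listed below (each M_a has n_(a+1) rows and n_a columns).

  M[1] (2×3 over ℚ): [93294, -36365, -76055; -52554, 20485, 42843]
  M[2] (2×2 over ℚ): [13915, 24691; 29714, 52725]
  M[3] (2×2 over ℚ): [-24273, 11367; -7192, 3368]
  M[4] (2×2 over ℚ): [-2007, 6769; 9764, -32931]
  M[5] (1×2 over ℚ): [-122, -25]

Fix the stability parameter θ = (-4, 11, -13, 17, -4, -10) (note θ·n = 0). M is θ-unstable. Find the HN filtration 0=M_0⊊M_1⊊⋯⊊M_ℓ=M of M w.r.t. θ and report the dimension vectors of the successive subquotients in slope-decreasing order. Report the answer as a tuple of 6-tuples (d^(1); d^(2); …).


Barcode: M ≅ I[1,1], I[1,3], I[1,6], I[4,5]. HN layers by μ_θ (4 steps, strictly decreasing):
  μ^(1)=13/2; μ^(2)=1; μ^(3)=-1; μ^(4)=-4

((0, 0, 0, 1, 1, 0); (0, 0, 0, 1, 1, 1); (0, 2, 2, 0, 0, 0); (3, 0, 0, 0, 0, 0))


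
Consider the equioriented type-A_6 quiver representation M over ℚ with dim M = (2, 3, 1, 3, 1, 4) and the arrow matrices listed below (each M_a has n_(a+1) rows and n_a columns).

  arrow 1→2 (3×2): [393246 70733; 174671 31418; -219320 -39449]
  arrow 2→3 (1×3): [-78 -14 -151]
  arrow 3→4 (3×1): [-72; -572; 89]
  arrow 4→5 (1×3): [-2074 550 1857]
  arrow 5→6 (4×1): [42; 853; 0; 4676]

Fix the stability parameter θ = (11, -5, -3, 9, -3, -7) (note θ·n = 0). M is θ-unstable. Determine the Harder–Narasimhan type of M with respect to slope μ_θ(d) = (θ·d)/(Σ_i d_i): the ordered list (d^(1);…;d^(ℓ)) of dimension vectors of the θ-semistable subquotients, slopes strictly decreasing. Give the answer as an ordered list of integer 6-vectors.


Barcode: M ≅ I[1,2], I[1,6], I[2,2], I[4,4]^2, I[6,6]^3. HN layers by μ_θ (5 steps, strictly decreasing):
  μ^(1)=9; μ^(2)=3; μ^(3)=1/3; μ^(4)=-5; μ^(5)=-7

((0, 0, 0, 2, 0, 0); (1, 1, 0, 0, 0, 0); (1, 1, 1, 1, 1, 1); (0, 1, 0, 0, 0, 0); (0, 0, 0, 0, 0, 3))


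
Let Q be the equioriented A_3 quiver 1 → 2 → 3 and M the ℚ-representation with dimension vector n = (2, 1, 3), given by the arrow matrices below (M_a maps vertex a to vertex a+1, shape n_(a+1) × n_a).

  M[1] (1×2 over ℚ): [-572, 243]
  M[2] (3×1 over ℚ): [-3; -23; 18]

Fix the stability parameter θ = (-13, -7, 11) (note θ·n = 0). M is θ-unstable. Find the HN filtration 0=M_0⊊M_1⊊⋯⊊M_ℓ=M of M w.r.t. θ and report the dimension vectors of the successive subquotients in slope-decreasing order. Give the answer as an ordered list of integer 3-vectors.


Via rank(M_{q-1}∘⋯∘M_p): M ≅ I[1,1], I[1,3], I[3,3]^2.
μ_θ-semistable layers: μ^(1)=11; μ^(2)=-7; μ^(3)=-13

((0, 0, 3); (0, 1, 0); (2, 0, 0))


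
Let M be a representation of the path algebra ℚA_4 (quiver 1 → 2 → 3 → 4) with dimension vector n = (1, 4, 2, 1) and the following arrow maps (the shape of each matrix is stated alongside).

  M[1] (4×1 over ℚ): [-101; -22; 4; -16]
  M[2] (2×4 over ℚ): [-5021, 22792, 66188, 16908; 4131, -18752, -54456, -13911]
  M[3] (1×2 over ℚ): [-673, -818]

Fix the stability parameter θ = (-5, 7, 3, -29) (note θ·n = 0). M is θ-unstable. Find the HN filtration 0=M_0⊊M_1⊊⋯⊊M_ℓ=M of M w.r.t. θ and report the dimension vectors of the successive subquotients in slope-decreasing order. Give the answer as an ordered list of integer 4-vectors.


Via rank(M_{q-1}∘⋯∘M_p): M ≅ I[1,4], I[2,2]^2, I[2,3].
μ_θ-semistable layers: μ^(1)=7; μ^(2)=5; μ^(3)=-6

((0, 2, 0, 0); (0, 1, 1, 0); (1, 1, 1, 1))


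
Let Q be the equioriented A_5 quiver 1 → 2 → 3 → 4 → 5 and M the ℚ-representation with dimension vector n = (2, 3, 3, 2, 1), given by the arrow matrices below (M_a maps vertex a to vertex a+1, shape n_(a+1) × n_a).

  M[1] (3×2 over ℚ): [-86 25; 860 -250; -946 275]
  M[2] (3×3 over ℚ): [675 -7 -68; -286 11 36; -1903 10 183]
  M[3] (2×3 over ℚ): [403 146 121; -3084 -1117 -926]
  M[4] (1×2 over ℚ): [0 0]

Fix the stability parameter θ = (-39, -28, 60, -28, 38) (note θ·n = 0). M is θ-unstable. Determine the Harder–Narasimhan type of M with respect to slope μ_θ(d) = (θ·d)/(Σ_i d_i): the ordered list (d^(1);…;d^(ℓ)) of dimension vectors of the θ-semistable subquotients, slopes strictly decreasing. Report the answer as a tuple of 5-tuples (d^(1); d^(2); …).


Barcode: M ≅ I[1,1], I[1,4], I[2,3], I[2,4], I[5,5]. HN layers by μ_θ (5 steps, strictly decreasing):
  μ^(1)=60; μ^(2)=38; μ^(3)=16; μ^(4)=-28; μ^(5)=-39

((0, 0, 1, 0, 0); (0, 0, 0, 0, 1); (0, 0, 2, 2, 0); (0, 3, 0, 0, 0); (2, 0, 0, 0, 0))


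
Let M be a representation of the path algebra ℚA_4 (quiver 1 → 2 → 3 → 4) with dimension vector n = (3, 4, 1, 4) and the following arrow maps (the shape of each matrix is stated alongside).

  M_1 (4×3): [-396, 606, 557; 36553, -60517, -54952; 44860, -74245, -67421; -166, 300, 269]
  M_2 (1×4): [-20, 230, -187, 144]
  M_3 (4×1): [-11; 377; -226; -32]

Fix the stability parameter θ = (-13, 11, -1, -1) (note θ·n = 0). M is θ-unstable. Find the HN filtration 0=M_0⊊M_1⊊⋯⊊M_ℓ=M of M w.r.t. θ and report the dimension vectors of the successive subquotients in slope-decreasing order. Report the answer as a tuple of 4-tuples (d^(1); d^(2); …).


Via rank(M_{q-1}∘⋯∘M_p): M ≅ I[1,2]^2, I[1,4], I[2,2], I[4,4]^3.
μ_θ-semistable layers: μ^(1)=11; μ^(2)=3; μ^(3)=-1; μ^(4)=-13

((0, 3, 0, 0); (0, 1, 1, 1); (0, 0, 0, 3); (3, 0, 0, 0))


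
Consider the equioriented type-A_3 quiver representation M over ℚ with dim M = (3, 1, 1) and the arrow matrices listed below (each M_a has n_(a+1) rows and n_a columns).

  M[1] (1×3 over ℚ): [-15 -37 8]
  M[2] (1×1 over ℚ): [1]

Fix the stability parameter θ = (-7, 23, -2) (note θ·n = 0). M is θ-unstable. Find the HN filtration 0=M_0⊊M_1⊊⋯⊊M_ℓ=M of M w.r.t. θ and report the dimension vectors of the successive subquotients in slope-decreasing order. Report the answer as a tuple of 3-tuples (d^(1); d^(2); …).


Interval decomposition of M: I[1,1]^2, I[1,3].
HN type (ℓ=2): μ^(1)=21/2; μ^(2)=-7

((0, 1, 1); (3, 0, 0))


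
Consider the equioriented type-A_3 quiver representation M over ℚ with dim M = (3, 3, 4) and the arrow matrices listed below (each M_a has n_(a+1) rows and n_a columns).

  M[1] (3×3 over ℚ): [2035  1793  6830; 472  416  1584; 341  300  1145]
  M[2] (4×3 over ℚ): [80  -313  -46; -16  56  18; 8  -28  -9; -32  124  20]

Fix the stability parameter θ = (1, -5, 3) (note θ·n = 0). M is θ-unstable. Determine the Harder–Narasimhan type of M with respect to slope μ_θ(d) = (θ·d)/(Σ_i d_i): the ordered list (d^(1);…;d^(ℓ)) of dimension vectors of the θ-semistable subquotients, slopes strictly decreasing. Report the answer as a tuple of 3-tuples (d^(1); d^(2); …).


Via rank(M_{q-1}∘⋯∘M_p): M ≅ I[1,2], I[1,3]^2, I[3,3]^2.
μ_θ-semistable layers: μ^(1)=3; μ^(2)=-2

((0, 0, 4); (3, 3, 0))


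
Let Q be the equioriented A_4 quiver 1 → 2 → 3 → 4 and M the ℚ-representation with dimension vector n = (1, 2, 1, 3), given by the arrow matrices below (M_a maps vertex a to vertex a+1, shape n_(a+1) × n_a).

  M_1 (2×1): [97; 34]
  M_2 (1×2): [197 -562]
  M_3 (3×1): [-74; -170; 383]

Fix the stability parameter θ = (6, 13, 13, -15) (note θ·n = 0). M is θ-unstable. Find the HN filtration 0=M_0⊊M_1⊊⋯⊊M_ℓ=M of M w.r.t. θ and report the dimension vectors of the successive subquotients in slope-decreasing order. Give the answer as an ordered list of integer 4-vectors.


Via rank(M_{q-1}∘⋯∘M_p): M ≅ I[1,4], I[2,2], I[4,4]^2.
μ_θ-semistable layers: μ^(1)=13; μ^(2)=17/4; μ^(3)=-15

((0, 1, 0, 0); (1, 1, 1, 1); (0, 0, 0, 2))


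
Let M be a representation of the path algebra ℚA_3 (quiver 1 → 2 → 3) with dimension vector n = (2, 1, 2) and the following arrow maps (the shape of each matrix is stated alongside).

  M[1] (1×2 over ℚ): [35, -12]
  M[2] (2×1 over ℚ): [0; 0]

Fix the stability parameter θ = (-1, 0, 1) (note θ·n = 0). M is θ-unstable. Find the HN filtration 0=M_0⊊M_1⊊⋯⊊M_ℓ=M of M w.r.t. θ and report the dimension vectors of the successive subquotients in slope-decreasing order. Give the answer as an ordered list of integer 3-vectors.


Barcode: M ≅ I[1,1], I[1,2], I[3,3]^2. HN layers by μ_θ (3 steps, strictly decreasing):
  μ^(1)=1; μ^(2)=0; μ^(3)=-1

((0, 0, 2); (0, 1, 0); (2, 0, 0))


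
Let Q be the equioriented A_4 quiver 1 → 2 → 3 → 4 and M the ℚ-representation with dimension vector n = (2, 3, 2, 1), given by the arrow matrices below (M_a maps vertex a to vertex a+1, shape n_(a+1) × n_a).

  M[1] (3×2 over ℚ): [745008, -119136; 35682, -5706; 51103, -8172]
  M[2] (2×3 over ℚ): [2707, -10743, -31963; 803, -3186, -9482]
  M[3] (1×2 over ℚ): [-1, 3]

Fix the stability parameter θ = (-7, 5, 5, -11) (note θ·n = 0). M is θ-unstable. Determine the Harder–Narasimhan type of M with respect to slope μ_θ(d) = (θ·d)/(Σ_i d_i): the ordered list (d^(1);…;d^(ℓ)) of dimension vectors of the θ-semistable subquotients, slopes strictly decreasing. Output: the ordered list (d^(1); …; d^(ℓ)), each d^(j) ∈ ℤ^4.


Interval decomposition of M: I[1,2], I[1,4], I[2,3].
HN type (ℓ=3): μ^(1)=5; μ^(2)=-1/3; μ^(3)=-7

((0, 2, 1, 0); (0, 1, 1, 1); (2, 0, 0, 0))


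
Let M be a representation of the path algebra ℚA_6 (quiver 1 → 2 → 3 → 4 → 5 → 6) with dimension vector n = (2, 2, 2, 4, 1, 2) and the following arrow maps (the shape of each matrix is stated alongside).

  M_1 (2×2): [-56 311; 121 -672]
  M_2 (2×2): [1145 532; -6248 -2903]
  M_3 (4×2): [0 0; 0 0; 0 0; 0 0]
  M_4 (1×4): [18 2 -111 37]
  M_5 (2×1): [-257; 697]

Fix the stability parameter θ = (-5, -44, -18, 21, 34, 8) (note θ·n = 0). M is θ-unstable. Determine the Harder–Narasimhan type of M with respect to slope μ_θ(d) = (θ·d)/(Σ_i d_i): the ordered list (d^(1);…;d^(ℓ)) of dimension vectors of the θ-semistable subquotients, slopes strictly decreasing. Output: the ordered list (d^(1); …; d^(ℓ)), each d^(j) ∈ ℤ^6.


Interval decomposition of M: I[1,3]^2, I[4,4]^3, I[4,6], I[6,6].
HN type (ℓ=4): μ^(1)=21; μ^(2)=8; μ^(3)=-18; μ^(4)=-49/2

((0, 0, 0, 4, 1, 1); (0, 0, 0, 0, 0, 1); (0, 0, 2, 0, 0, 0); (2, 2, 0, 0, 0, 0))


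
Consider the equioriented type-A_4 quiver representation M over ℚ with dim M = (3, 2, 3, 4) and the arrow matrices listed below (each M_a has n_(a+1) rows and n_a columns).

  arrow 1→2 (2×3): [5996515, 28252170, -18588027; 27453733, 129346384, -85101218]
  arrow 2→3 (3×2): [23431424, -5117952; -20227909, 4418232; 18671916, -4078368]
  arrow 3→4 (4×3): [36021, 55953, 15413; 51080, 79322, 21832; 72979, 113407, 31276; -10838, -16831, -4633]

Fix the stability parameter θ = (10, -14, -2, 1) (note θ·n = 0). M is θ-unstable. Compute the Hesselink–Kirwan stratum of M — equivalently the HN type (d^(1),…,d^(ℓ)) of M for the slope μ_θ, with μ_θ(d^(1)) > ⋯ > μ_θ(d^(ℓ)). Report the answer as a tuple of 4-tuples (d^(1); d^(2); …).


Via rank(M_{q-1}∘⋯∘M_p): M ≅ I[1,1], I[1,2], I[1,4], I[3,4]^2, I[4,4].
μ_θ-semistable layers: μ^(1)=10; μ^(2)=1; μ^(3)=-2

((1, 0, 0, 0); (0, 0, 0, 4); (2, 2, 3, 0))


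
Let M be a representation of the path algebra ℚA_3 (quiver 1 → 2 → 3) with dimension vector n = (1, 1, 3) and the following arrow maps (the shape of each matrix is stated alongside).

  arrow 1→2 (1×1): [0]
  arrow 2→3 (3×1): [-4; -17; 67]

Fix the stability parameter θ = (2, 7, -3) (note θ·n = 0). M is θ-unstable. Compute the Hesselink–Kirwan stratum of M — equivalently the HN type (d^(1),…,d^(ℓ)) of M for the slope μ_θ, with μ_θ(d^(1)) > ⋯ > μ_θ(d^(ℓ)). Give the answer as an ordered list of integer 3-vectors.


Via rank(M_{q-1}∘⋯∘M_p): M ≅ I[1,1], I[2,3], I[3,3]^2.
μ_θ-semistable layers: μ^(1)=2; μ^(2)=-3

((1, 1, 1); (0, 0, 2))


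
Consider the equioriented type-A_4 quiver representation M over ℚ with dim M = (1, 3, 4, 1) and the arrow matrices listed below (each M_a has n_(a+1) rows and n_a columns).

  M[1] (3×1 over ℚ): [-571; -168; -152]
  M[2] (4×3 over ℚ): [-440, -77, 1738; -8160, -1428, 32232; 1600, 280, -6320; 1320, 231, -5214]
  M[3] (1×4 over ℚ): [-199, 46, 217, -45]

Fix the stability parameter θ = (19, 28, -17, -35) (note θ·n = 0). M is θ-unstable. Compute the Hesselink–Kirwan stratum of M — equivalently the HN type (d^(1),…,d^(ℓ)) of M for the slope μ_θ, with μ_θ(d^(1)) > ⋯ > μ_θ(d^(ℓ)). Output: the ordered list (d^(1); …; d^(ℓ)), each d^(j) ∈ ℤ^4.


Barcode: M ≅ I[1,2], I[2,2], I[2,3], I[3,3]^2, I[3,4]. HN layers by μ_θ (5 steps, strictly decreasing):
  μ^(1)=28; μ^(2)=19; μ^(3)=11/2; μ^(4)=-17; μ^(5)=-26

((0, 2, 0, 0); (1, 0, 0, 0); (0, 1, 1, 0); (0, 0, 2, 0); (0, 0, 1, 1))


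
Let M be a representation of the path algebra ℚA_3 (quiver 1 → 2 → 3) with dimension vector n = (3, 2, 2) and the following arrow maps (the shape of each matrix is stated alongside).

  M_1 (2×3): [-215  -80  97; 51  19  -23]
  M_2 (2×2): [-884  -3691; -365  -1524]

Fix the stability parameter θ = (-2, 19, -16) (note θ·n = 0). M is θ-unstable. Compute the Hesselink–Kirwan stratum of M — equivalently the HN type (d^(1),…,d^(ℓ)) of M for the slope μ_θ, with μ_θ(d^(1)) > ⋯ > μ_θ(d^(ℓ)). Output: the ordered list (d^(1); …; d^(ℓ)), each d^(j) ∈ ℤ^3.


Interval decomposition of M: I[1,1], I[1,3]^2.
HN type (ℓ=2): μ^(1)=3/2; μ^(2)=-2

((0, 2, 2); (3, 0, 0))


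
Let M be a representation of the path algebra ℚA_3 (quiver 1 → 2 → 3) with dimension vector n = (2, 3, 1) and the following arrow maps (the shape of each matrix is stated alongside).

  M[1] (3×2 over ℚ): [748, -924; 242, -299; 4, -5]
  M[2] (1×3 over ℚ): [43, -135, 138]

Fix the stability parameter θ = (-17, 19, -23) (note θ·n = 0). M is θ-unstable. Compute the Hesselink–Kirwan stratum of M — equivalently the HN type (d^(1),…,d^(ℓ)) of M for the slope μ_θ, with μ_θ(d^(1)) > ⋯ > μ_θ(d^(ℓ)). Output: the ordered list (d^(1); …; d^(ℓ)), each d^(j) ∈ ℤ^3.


Via rank(M_{q-1}∘⋯∘M_p): M ≅ I[1,2], I[1,3], I[2,2].
μ_θ-semistable layers: μ^(1)=19; μ^(2)=-2; μ^(3)=-17

((0, 2, 0); (0, 1, 1); (2, 0, 0))


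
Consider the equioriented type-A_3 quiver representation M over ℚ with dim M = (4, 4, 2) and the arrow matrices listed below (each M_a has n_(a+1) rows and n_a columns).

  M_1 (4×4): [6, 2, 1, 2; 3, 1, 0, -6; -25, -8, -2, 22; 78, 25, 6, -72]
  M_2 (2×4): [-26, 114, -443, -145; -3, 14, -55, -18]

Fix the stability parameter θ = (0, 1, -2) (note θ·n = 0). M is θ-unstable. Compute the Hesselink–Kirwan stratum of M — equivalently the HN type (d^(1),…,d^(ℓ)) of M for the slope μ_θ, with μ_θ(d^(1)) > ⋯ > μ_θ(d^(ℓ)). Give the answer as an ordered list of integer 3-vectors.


Via rank(M_{q-1}∘⋯∘M_p): M ≅ I[1,1], I[1,2], I[1,3]^2, I[2,2].
μ_θ-semistable layers: μ^(1)=1; μ^(2)=0; μ^(3)=-1/3

((0, 2, 0); (2, 0, 0); (2, 2, 2))


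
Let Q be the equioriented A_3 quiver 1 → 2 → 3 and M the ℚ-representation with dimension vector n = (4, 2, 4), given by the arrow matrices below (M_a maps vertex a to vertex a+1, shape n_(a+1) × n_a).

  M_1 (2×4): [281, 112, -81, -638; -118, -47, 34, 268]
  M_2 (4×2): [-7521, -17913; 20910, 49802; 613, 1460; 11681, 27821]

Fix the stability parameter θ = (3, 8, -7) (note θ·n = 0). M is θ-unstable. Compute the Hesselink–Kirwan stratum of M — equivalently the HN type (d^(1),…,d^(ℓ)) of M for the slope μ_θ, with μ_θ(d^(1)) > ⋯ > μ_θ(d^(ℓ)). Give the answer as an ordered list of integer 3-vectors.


Via rank(M_{q-1}∘⋯∘M_p): M ≅ I[1,1]^2, I[1,3]^2, I[3,3]^2.
μ_θ-semistable layers: μ^(1)=3; μ^(2)=4/3; μ^(3)=-7

((2, 0, 0); (2, 2, 2); (0, 0, 2))


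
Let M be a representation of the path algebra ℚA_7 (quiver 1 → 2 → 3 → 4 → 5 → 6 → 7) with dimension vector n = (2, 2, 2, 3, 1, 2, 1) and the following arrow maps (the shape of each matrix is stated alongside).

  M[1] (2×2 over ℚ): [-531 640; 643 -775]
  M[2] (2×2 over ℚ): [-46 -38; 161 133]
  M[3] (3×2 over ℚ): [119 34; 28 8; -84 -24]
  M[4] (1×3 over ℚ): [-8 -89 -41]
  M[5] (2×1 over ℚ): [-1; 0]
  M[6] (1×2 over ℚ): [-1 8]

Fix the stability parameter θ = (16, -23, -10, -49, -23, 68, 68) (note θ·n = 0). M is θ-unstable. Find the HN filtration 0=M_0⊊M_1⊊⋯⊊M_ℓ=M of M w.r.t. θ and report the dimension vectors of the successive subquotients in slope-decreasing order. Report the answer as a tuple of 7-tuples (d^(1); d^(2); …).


Via rank(M_{q-1}∘⋯∘M_p): M ≅ I[1,2], I[1,3], I[3,4], I[4,4], I[4,7], I[6,6].
μ_θ-semistable layers: μ^(1)=68; μ^(2)=-7/2; μ^(3)=-17/3; μ^(4)=-23; μ^(5)=-59/2; μ^(6)=-49

((0, 0, 0, 0, 0, 2, 1); (1, 1, 0, 0, 0, 0, 0); (1, 1, 1, 0, 0, 0, 0); (0, 0, 0, 0, 1, 0, 0); (0, 0, 1, 1, 0, 0, 0); (0, 0, 0, 2, 0, 0, 0))


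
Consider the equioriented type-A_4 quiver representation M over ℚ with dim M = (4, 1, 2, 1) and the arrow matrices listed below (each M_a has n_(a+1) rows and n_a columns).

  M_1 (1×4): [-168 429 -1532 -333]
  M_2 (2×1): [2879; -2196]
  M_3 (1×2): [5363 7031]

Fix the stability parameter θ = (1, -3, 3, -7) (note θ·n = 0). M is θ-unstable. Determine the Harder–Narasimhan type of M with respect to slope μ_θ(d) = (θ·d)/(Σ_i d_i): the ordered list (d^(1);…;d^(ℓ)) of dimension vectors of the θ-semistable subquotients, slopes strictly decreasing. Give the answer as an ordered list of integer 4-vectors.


Via rank(M_{q-1}∘⋯∘M_p): M ≅ I[1,1]^3, I[1,4], I[3,3].
μ_θ-semistable layers: μ^(1)=3; μ^(2)=1; μ^(3)=-3/2

((0, 0, 1, 0); (3, 0, 0, 0); (1, 1, 1, 1))


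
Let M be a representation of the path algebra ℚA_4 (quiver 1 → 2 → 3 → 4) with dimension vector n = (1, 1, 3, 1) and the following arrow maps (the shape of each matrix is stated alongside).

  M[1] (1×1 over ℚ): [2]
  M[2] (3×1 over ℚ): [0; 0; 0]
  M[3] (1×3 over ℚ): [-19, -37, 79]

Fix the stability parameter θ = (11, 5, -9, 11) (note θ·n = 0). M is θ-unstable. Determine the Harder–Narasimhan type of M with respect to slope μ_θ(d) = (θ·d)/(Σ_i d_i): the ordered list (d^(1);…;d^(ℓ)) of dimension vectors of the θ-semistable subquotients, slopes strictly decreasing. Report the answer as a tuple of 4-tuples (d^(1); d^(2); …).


Via rank(M_{q-1}∘⋯∘M_p): M ≅ I[1,2], I[3,3]^2, I[3,4].
μ_θ-semistable layers: μ^(1)=11; μ^(2)=8; μ^(3)=-9

((0, 0, 0, 1); (1, 1, 0, 0); (0, 0, 3, 0))


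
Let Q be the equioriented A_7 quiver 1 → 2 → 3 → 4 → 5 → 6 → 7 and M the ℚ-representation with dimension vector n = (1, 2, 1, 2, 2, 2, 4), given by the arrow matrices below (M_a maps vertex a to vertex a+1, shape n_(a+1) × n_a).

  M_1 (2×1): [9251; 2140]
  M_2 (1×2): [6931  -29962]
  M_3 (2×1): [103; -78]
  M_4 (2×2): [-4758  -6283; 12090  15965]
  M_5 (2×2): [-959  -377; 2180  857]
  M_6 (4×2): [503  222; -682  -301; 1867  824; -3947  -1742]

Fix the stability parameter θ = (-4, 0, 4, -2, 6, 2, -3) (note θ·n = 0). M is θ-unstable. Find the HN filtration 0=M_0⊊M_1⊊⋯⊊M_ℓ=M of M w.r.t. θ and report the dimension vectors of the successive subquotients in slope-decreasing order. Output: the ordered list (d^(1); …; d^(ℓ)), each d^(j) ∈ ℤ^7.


Interval decomposition of M: I[1,4], I[2,2], I[4,7], I[5,7], I[7,7]^2.
HN type (ℓ=6): μ^(1)=5/3; μ^(2)=1; μ^(3)=0; μ^(4)=-2; μ^(5)=-3; μ^(6)=-4

((0, 0, 0, 0, 2, 2, 2); (0, 0, 1, 1, 0, 0, 0); (0, 2, 0, 0, 0, 0, 0); (0, 0, 0, 1, 0, 0, 0); (0, 0, 0, 0, 0, 0, 2); (1, 0, 0, 0, 0, 0, 0))


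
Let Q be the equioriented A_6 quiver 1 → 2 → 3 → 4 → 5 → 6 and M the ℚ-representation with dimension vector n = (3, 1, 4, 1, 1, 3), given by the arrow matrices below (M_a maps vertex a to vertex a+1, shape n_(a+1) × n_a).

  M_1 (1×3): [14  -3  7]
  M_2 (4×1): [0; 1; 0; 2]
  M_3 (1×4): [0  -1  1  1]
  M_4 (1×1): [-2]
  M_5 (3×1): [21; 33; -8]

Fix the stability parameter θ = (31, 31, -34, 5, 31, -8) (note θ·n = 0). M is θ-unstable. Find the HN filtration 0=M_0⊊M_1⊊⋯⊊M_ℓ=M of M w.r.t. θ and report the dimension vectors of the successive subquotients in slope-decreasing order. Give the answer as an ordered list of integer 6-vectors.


Via rank(M_{q-1}∘⋯∘M_p): M ≅ I[1,1]^2, I[1,6], I[3,3]^3, I[6,6]^2.
μ_θ-semistable layers: μ^(1)=31; μ^(2)=23/2; μ^(3)=33/4; μ^(4)=-8; μ^(5)=-34

((2, 0, 0, 0, 0, 0); (0, 0, 0, 0, 1, 1); (1, 1, 1, 1, 0, 0); (0, 0, 0, 0, 0, 2); (0, 0, 3, 0, 0, 0))
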